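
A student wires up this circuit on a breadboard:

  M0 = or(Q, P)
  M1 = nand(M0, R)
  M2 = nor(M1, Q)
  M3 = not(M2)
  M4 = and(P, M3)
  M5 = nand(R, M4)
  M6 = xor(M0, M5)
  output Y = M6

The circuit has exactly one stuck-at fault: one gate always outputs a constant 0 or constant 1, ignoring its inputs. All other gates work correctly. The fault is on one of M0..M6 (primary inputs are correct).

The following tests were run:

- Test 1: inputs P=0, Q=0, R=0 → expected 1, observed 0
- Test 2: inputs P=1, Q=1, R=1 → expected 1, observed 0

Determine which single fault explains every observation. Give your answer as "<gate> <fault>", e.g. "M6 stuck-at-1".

M6 stuck-at-0

Fault-free values for test 1 (P=0, Q=0, R=0): M0=0, M1=1, M2=0, M3=1, M4=0, M5=1, M6=1, giving Y=1. Observed 0.
Test 1: faults giving observed 0 are {M0 stuck-at-1, M5 stuck-at-0, M6 stuck-at-0}.
Test 2 (P=1, Q=1, R=1): fault-free M0=1, M1=0, M2=0, M3=1, M4=1, M5=0, M6=1 → 1; observed 0. Eliminates M0 stuck-at-1, M5 stuck-at-0.
Only M6 stuck-at-0 is consistent with every test.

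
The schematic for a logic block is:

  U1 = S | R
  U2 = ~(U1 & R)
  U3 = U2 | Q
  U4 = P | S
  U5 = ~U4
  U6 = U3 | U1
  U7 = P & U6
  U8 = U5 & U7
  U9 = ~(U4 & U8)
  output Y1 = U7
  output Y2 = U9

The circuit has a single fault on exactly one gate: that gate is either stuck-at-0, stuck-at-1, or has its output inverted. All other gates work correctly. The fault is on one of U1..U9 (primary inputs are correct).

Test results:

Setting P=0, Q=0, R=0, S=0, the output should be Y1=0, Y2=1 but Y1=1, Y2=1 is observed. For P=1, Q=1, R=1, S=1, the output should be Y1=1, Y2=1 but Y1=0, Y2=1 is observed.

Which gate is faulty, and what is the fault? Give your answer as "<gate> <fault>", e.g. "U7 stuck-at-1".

Fault-free values for test 1 (P=0, Q=0, R=0, S=0): U1=0, U2=1, U3=1, U4=0, U5=1, U6=1, U7=0, U8=0, U9=1, giving Y1=0, Y2=1. Observed Y1=1, Y2=1.
Test 1: faults giving observed Y1=1, Y2=1 are {U7 stuck-at-1, U7 inverted output}.
Test 2 (P=1, Q=1, R=1, S=1): fault-free U1=1, U2=0, U3=1, U4=1, U5=0, U6=1, U7=1, U8=0, U9=1 → Y1=1, Y2=1; observed Y1=0, Y2=1. Eliminates U7 stuck-at-1.
Only U7 inverted output is consistent with every test.

U7 inverted output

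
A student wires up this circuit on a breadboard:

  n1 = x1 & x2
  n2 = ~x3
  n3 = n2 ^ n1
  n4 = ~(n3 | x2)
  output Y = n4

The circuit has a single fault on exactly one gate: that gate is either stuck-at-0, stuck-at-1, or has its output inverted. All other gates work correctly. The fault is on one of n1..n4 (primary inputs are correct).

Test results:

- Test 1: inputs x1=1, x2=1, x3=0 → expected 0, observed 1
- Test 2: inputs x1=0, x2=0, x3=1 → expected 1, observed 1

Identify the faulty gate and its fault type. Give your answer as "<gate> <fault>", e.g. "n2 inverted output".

Fault-free values for test 1 (x1=1, x2=1, x3=0): n1=1, n2=1, n3=0, n4=0, giving Y=0. Observed 1.
Test 1: faults giving observed 1 are {n4 stuck-at-1, n4 inverted output}.
Test 2 (x1=0, x2=0, x3=1): fault-free n1=0, n2=0, n3=0, n4=1 → 1; observed 1. Eliminates n4 inverted output.
Only n4 stuck-at-1 is consistent with every test.

n4 stuck-at-1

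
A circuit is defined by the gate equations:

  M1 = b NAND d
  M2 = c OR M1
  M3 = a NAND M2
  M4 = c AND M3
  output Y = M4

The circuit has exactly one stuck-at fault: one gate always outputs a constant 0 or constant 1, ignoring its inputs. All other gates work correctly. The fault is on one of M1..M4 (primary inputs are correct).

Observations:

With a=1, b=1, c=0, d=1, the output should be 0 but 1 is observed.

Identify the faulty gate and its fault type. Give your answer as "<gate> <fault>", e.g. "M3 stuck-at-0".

M4 stuck-at-1

Fault-free values for test 1 (a=1, b=1, c=0, d=1): M1=0, M2=0, M3=1, M4=0, giving Y=0. Observed 1.
Test 1: faults giving observed 1 are {M4 stuck-at-1}.
Only M4 stuck-at-1 is consistent with every test.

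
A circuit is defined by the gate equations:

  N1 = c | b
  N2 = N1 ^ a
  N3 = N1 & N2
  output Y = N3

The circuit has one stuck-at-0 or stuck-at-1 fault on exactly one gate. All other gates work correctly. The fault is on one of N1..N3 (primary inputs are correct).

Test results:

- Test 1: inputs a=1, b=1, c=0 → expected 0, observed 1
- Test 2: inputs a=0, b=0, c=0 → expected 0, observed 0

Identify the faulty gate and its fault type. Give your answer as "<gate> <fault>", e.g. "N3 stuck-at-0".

Fault-free values for test 1 (a=1, b=1, c=0): N1=1, N2=0, N3=0, giving Y=0. Observed 1.
Test 1: faults giving observed 1 are {N2 stuck-at-1, N3 stuck-at-1}.
Test 2 (a=0, b=0, c=0): fault-free N1=0, N2=0, N3=0 → 0; observed 0. Eliminates N3 stuck-at-1.
Only N2 stuck-at-1 is consistent with every test.

N2 stuck-at-1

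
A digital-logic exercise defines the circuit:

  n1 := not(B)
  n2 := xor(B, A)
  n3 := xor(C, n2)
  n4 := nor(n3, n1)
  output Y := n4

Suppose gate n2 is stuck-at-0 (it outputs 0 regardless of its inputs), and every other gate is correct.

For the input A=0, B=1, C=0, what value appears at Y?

1

Propagate with n2 forced: n1=0, n2=0 [stuck-at-0], n3=0, n4=1.
So Y = 1. (Without the fault it would be 0.)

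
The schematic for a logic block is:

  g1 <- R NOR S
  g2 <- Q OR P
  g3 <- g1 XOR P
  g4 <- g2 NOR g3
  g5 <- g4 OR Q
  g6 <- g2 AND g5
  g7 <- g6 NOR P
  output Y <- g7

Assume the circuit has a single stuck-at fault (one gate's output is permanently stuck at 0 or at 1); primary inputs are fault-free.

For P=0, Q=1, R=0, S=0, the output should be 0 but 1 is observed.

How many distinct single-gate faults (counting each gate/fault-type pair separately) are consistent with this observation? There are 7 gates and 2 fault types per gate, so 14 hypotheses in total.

4

Fault-free: g1=1, g2=1, g3=1, g4=0, g5=1, g6=1, g7=0 → 0. Observed 1.
  g1 stuck-at-0: output 0 ✗
  g1 stuck-at-1: output 0 ✗
  g2 stuck-at-0: output 1 ✓
  g2 stuck-at-1: output 0 ✗
  g3 stuck-at-0: output 0 ✗
  g3 stuck-at-1: output 0 ✗
  g4 stuck-at-0: output 0 ✗
  g4 stuck-at-1: output 0 ✗
  g5 stuck-at-0: output 1 ✓
  g5 stuck-at-1: output 0 ✗
  g6 stuck-at-0: output 1 ✓
  g6 stuck-at-1: output 0 ✗
  g7 stuck-at-0: output 0 ✗
  g7 stuck-at-1: output 1 ✓
Consistent faults: {g2 stuck-at-0, g5 stuck-at-0, g6 stuck-at-0, g7 stuck-at-1} — 4 in all.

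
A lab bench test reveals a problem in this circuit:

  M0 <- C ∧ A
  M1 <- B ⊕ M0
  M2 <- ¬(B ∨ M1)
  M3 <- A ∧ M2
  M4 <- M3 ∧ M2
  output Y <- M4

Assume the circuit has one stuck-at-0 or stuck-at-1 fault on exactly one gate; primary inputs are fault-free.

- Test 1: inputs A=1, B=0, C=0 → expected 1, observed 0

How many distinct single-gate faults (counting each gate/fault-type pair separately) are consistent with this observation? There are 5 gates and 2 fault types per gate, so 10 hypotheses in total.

5

Fault-free: M0=0, M1=0, M2=1, M3=1, M4=1 → 1. Observed 0.
  M0 stuck-at-0: output 1 ✗
  M0 stuck-at-1: output 0 ✓
  M1 stuck-at-0: output 1 ✗
  M1 stuck-at-1: output 0 ✓
  M2 stuck-at-0: output 0 ✓
  M2 stuck-at-1: output 1 ✗
  M3 stuck-at-0: output 0 ✓
  M3 stuck-at-1: output 1 ✗
  M4 stuck-at-0: output 0 ✓
  M4 stuck-at-1: output 1 ✗
Consistent faults: {M0 stuck-at-1, M1 stuck-at-1, M2 stuck-at-0, M3 stuck-at-0, M4 stuck-at-0} — 5 in all.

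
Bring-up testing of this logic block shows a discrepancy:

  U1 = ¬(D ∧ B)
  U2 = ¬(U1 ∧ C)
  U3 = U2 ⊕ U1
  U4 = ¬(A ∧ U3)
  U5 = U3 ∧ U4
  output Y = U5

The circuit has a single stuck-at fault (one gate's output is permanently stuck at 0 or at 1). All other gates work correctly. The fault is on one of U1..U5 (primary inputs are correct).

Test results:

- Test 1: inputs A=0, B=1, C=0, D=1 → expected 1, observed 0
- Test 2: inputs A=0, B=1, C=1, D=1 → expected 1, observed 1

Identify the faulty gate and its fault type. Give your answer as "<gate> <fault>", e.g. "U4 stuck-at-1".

Fault-free values for test 1 (A=0, B=1, C=0, D=1): U1=0, U2=1, U3=1, U4=1, U5=1, giving Y=1. Observed 0.
Test 1: faults giving observed 0 are {U1 stuck-at-1, U2 stuck-at-0, U3 stuck-at-0, U4 stuck-at-0, U5 stuck-at-0}.
Test 2 (A=0, B=1, C=1, D=1): fault-free U1=0, U2=1, U3=1, U4=1, U5=1 → 1; observed 1. Eliminates U2 stuck-at-0, U3 stuck-at-0, U4 stuck-at-0, U5 stuck-at-0.
Only U1 stuck-at-1 is consistent with every test.

U1 stuck-at-1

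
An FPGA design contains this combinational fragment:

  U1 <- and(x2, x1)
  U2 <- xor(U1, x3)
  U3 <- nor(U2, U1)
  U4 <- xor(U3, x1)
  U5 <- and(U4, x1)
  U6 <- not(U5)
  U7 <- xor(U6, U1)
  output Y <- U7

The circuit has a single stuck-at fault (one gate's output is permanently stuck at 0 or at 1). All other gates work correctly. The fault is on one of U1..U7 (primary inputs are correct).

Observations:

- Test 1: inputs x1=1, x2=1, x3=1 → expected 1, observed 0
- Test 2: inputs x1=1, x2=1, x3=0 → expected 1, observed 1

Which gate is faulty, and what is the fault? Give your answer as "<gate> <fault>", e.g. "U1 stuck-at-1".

Fault-free values for test 1 (x1=1, x2=1, x3=1): U1=1, U2=0, U3=0, U4=1, U5=1, U6=0, U7=1, giving Y=1. Observed 0.
Test 1: faults giving observed 0 are {U1 stuck-at-0, U3 stuck-at-1, U4 stuck-at-0, U5 stuck-at-0, U6 stuck-at-1, U7 stuck-at-0}.
Test 2 (x1=1, x2=1, x3=0): fault-free U1=1, U2=1, U3=0, U4=1, U5=1, U6=0, U7=1 → 1; observed 1. Eliminates U3 stuck-at-1, U4 stuck-at-0, U5 stuck-at-0, U6 stuck-at-1, U7 stuck-at-0.
Only U1 stuck-at-0 is consistent with every test.

U1 stuck-at-0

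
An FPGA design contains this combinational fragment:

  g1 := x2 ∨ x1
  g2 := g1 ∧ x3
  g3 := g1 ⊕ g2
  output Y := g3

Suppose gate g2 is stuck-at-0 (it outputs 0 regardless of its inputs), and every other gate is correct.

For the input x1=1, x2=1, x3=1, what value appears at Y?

1

Propagate with g2 forced: g1=1, g2=0 [stuck-at-0], g3=1.
So Y = 1. (Without the fault it would be 0.)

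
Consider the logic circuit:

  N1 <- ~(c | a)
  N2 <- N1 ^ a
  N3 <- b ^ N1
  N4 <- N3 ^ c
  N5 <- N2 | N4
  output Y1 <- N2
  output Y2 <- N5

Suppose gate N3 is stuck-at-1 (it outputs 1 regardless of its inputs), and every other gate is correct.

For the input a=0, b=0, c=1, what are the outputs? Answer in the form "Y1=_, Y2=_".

Y1=0, Y2=0

Propagate with N3 forced: N1=0, N2=0, N3=1 [stuck-at-1], N4=0, N5=0.
So the outputs are Y1=0, Y2=0. (Without the fault they would be Y1=0, Y2=1.)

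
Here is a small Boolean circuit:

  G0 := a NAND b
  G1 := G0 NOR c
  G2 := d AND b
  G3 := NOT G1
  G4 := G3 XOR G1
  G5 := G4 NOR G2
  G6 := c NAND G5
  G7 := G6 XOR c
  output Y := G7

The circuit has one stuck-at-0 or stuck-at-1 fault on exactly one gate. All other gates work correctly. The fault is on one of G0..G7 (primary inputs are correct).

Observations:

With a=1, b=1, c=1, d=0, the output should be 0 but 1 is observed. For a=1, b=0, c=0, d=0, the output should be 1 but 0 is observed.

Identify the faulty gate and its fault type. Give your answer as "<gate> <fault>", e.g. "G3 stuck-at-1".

Fault-free values for test 1 (a=1, b=1, c=1, d=0): G0=0, G1=0, G2=0, G3=1, G4=1, G5=0, G6=1, G7=0, giving Y=0. Observed 1.
Test 1: faults giving observed 1 are {G3 stuck-at-0, G4 stuck-at-0, G5 stuck-at-1, G6 stuck-at-0, G7 stuck-at-1}.
Test 2 (a=1, b=0, c=0, d=0): fault-free G0=1, G1=0, G2=0, G3=1, G4=1, G5=0, G6=1, G7=1 → 1; observed 0. Eliminates G3 stuck-at-0, G4 stuck-at-0, G5 stuck-at-1, G7 stuck-at-1.
Only G6 stuck-at-0 is consistent with every test.

G6 stuck-at-0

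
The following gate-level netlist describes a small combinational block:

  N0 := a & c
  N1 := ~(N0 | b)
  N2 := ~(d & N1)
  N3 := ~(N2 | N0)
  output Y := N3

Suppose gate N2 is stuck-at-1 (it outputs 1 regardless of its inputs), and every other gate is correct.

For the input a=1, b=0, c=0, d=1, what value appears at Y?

Propagate with N2 forced: N0=0, N1=1, N2=1 [stuck-at-1], N3=0.
So Y = 0. (Without the fault it would be 1.)

0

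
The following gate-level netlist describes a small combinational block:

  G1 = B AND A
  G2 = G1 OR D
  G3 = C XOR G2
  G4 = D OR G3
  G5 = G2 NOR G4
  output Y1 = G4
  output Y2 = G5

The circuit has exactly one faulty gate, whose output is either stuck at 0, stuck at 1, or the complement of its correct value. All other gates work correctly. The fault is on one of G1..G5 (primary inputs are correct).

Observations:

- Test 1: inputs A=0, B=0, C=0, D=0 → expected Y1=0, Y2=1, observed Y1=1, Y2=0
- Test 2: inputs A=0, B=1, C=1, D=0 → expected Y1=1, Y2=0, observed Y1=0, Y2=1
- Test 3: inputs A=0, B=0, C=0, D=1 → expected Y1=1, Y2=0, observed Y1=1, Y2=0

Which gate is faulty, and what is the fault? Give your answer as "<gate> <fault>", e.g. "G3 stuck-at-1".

Fault-free values for test 1 (A=0, B=0, C=0, D=0): G1=0, G2=0, G3=0, G4=0, G5=1, giving Y1=0, Y2=1. Observed Y1=1, Y2=0.
Test 1: faults giving observed Y1=1, Y2=0 are {G1 stuck-at-1, G1 inverted output, G2 stuck-at-1, G2 inverted output, G3 stuck-at-1, G3 inverted output, G4 stuck-at-1, G4 inverted output}.
Test 2 (A=0, B=1, C=1, D=0): fault-free G1=0, G2=0, G3=1, G4=1, G5=0 → Y1=1, Y2=0; observed Y1=0, Y2=1. Eliminates G1 stuck-at-1, G1 inverted output, G2 stuck-at-1, G2 inverted output, G3 stuck-at-1, G4 stuck-at-1.
Test 3 (A=0, B=0, C=0, D=1): fault-free G1=0, G2=1, G3=1, G4=1, G5=0 → Y1=1, Y2=0; observed Y1=1, Y2=0. Eliminates G4 inverted output.
Only G3 inverted output is consistent with every test.

G3 inverted output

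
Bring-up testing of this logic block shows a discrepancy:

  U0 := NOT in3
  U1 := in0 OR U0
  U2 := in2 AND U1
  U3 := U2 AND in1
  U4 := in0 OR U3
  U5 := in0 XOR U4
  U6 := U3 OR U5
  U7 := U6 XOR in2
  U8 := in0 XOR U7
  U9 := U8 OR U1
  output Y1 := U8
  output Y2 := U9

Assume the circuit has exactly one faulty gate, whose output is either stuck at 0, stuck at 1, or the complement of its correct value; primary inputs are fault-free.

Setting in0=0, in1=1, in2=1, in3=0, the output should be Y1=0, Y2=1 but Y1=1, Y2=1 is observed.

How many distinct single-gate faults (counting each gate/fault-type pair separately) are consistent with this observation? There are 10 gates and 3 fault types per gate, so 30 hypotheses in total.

Fault-free: U0=1, U1=1, U2=1, U3=1, U4=1, U5=1, U6=1, U7=0, U8=0, U9=1 → Y1=0, Y2=1. Observed Y1=1, Y2=1.
  U0: stuck-at-0, inverted output ✓; others ✗
  U1: stuck-at-0, inverted output ✓; others ✗
  U2: stuck-at-0, inverted output ✓; others ✗
  U3: stuck-at-0, inverted output ✓; others ✗
  U4: none of the 3 fault types match ✗
  U5: none of the 3 fault types match ✗
  U6: stuck-at-0, inverted output ✓; others ✗
  U7: stuck-at-1, inverted output ✓; others ✗
  U8: stuck-at-1, inverted output ✓; others ✗
  U9: none of the 3 fault types match ✗
Consistent faults: {U0 stuck-at-0, U0 inverted output, U1 stuck-at-0, U1 inverted output, U2 stuck-at-0, U2 inverted output, U3 stuck-at-0, U3 inverted output, U6 stuck-at-0, U6 inverted output, U7 stuck-at-1, U7 inverted output, U8 stuck-at-1, U8 inverted output} — 14 in all.

14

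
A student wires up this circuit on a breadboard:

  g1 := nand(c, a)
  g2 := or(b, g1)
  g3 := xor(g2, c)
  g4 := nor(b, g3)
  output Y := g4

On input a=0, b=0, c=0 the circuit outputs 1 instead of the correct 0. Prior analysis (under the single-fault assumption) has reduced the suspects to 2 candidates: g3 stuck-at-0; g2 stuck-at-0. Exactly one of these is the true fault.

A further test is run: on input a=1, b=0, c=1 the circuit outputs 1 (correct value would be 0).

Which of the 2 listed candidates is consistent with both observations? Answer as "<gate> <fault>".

g3 stuck-at-0

Evaluate each candidate on input a=1, b=0, c=1:
  g3 stuck-at-0: g1=0, g2=0, g3=0 [stuck-at-0], g4=1 → 1 — matches
  g2 stuck-at-0: g1=0, g2=0 [stuck-at-0], g3=1, g4=0 → 0 — eliminated
Only g3 stuck-at-0 reproduces the observed 1.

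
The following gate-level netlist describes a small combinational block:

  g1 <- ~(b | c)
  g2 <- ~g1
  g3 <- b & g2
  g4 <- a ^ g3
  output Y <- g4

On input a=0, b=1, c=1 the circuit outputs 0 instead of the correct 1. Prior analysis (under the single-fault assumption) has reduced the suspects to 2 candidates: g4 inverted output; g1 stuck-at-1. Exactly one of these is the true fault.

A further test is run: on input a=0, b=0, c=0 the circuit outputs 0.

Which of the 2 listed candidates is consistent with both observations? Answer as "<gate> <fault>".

Evaluate each candidate on input a=0, b=0, c=0:
  g4 inverted output: g1=1, g2=0, g3=0, g4=1 [inverted output] → 1 — eliminated
  g1 stuck-at-1: g1=1 [stuck-at-1], g2=0, g3=0, g4=0 → 0 — matches
Only g1 stuck-at-1 reproduces the observed 0.

g1 stuck-at-1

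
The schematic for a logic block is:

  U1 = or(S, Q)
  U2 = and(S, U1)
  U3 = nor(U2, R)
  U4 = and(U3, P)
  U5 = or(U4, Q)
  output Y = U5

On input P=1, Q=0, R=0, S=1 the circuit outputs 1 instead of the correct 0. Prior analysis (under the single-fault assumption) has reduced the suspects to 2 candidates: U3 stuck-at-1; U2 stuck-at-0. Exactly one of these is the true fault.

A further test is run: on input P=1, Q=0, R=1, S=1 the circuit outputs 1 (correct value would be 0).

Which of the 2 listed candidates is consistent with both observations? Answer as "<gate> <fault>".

U3 stuck-at-1

Evaluate each candidate on input P=1, Q=0, R=1, S=1:
  U3 stuck-at-1: U1=1, U2=1, U3=1 [stuck-at-1], U4=1, U5=1 → 1 — matches
  U2 stuck-at-0: U1=1, U2=0 [stuck-at-0], U3=0, U4=0, U5=0 → 0 — eliminated
Only U3 stuck-at-1 reproduces the observed 1.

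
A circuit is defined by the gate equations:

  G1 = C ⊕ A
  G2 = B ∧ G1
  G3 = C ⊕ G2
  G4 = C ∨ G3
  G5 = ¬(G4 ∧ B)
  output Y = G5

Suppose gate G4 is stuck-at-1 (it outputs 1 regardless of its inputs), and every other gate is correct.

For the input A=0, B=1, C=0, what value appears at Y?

Propagate with G4 forced: G1=0, G2=0, G3=0, G4=1 [stuck-at-1], G5=0.
So Y = 0. (Without the fault it would be 1.)

0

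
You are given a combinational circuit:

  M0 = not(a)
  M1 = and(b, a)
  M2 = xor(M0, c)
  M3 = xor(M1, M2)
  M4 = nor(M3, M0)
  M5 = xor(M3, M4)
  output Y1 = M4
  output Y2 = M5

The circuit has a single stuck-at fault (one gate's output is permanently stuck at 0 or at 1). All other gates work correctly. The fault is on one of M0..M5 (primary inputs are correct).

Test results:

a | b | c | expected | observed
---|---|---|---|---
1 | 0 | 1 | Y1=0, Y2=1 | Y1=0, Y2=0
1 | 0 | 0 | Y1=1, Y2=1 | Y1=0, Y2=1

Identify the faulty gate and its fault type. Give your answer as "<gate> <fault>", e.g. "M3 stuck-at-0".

M0 stuck-at-1

Fault-free values for test 1 (a=1, b=0, c=1): M0=0, M1=0, M2=1, M3=1, M4=0, M5=1, giving Y1=0, Y2=1. Observed Y1=0, Y2=0.
Test 1: faults giving observed Y1=0, Y2=0 are {M0 stuck-at-1, M5 stuck-at-0}.
Test 2 (a=1, b=0, c=0): fault-free M0=0, M1=0, M2=0, M3=0, M4=1, M5=1 → Y1=1, Y2=1; observed Y1=0, Y2=1. Eliminates M5 stuck-at-0.
Only M0 stuck-at-1 is consistent with every test.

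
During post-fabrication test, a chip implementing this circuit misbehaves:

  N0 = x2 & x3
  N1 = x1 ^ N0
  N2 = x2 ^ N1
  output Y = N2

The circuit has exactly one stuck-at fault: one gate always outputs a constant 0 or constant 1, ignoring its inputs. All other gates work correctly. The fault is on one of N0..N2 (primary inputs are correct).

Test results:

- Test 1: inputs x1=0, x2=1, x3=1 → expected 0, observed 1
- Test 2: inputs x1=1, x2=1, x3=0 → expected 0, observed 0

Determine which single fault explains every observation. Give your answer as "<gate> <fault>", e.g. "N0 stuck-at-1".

Fault-free values for test 1 (x1=0, x2=1, x3=1): N0=1, N1=1, N2=0, giving Y=0. Observed 1.
Test 1: faults giving observed 1 are {N0 stuck-at-0, N1 stuck-at-0, N2 stuck-at-1}.
Test 2 (x1=1, x2=1, x3=0): fault-free N0=0, N1=1, N2=0 → 0; observed 0. Eliminates N1 stuck-at-0, N2 stuck-at-1.
Only N0 stuck-at-0 is consistent with every test.

N0 stuck-at-0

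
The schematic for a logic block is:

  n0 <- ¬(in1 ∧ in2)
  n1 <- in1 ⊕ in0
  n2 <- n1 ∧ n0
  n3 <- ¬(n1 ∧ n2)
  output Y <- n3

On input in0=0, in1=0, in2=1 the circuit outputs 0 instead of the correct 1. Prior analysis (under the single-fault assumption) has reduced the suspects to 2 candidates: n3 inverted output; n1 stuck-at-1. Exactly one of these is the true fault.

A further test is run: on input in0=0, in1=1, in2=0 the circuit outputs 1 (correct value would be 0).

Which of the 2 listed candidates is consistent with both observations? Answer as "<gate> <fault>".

n3 inverted output

Evaluate each candidate on input in0=0, in1=1, in2=0:
  n3 inverted output: n0=1, n1=1, n2=1, n3=1 [inverted output] → 1 — matches
  n1 stuck-at-1: n0=1, n1=1 [stuck-at-1], n2=1, n3=0 → 0 — eliminated
Only n3 inverted output reproduces the observed 1.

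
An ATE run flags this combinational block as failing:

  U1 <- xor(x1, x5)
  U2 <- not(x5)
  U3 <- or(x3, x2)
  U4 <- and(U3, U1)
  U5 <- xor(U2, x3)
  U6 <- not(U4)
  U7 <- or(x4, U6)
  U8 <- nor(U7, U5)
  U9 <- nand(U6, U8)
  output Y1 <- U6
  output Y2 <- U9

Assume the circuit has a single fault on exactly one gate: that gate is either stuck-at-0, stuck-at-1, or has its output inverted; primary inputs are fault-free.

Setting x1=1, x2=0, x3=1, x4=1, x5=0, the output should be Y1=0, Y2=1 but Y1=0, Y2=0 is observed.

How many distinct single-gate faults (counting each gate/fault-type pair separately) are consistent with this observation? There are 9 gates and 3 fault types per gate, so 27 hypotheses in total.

Fault-free: U1=1, U2=1, U3=1, U4=1, U5=0, U6=0, U7=1, U8=0, U9=1 → Y1=0, Y2=1. Observed Y1=0, Y2=0.
  U1: none of the 3 fault types match ✗
  U2: none of the 3 fault types match ✗
  U3: none of the 3 fault types match ✗
  U4: none of the 3 fault types match ✗
  U5: none of the 3 fault types match ✗
  U6: none of the 3 fault types match ✗
  U7: none of the 3 fault types match ✗
  U8: none of the 3 fault types match ✗
  U9: stuck-at-0, inverted output ✓; others ✗
Consistent faults: {U9 stuck-at-0, U9 inverted output} — 2 in all.

2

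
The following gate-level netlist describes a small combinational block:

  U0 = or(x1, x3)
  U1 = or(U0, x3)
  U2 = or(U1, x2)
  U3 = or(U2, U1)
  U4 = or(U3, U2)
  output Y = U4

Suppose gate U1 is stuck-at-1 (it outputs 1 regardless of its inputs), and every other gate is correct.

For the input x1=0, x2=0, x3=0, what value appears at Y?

Propagate with U1 forced: U0=0, U1=1 [stuck-at-1], U2=1, U3=1, U4=1.
So Y = 1. (Without the fault it would be 0.)

1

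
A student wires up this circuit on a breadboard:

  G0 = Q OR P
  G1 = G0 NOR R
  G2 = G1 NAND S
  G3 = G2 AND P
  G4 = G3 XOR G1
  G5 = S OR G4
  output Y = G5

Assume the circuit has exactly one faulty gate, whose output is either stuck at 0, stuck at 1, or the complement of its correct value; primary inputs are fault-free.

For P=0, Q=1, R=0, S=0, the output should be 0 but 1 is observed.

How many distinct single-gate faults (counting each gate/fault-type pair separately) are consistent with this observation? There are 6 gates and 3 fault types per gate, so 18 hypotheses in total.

Fault-free: G0=1, G1=0, G2=1, G3=0, G4=0, G5=0 → 0. Observed 1.
  G0: stuck-at-0, inverted output ✓; others ✗
  G1: stuck-at-1, inverted output ✓; others ✗
  G2: none of the 3 fault types match ✗
  G3: stuck-at-1, inverted output ✓; others ✗
  G4: stuck-at-1, inverted output ✓; others ✗
  G5: stuck-at-1, inverted output ✓; others ✗
Consistent faults: {G0 stuck-at-0, G0 inverted output, G1 stuck-at-1, G1 inverted output, G3 stuck-at-1, G3 inverted output, G4 stuck-at-1, G4 inverted output, G5 stuck-at-1, G5 inverted output} — 10 in all.

10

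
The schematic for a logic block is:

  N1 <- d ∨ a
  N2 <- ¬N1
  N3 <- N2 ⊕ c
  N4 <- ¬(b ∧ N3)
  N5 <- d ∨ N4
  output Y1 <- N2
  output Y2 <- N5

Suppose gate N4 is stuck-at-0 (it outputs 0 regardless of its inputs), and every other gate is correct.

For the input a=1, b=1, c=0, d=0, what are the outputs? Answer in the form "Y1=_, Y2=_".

Y1=0, Y2=0

Propagate with N4 forced: N1=1, N2=0, N3=0, N4=0 [stuck-at-0], N5=0.
So the outputs are Y1=0, Y2=0. (Without the fault they would be Y1=0, Y2=1.)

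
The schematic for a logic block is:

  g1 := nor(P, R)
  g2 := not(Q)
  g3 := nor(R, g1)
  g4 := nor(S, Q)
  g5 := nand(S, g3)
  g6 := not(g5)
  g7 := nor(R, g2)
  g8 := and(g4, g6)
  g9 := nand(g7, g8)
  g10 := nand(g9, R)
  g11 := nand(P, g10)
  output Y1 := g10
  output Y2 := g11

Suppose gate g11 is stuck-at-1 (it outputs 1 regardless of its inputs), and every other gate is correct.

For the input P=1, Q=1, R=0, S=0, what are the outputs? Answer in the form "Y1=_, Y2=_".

Propagate with g11 forced: g1=0, g2=0, g3=1, g4=0, g5=1, g6=0, g7=1, g8=0, g9=1, g10=1, g11=1 [stuck-at-1].
So the outputs are Y1=1, Y2=1. (Without the fault they would be Y1=1, Y2=0.)

Y1=1, Y2=1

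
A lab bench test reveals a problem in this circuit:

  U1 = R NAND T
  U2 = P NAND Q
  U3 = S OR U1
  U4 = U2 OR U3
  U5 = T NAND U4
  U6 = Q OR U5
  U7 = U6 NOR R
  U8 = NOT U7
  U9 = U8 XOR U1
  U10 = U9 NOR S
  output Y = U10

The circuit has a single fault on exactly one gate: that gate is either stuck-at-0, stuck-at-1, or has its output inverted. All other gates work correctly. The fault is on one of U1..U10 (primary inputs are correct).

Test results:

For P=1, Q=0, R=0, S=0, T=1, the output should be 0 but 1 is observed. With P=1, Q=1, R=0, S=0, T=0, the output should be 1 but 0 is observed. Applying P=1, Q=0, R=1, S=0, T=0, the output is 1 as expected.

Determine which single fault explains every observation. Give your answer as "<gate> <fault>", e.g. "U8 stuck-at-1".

U6 inverted output

Fault-free values for test 1 (P=1, Q=0, R=0, S=0, T=1): U1=1, U2=1, U3=1, U4=1, U5=0, U6=0, U7=1, U8=0, U9=1, U10=0, giving Y=0. Observed 1.
Test 1: faults giving observed 1 are {U1 stuck-at-0, U1 inverted output, U4 stuck-at-0, U4 inverted output, U5 stuck-at-1, U5 inverted output, U6 stuck-at-1, U6 inverted output, U7 stuck-at-0, U7 inverted output, U8 stuck-at-1, U8 inverted output, U9 stuck-at-0, U9 inverted output, U10 stuck-at-1, U10 inverted output}.
Test 2 (P=1, Q=1, R=0, S=0, T=0): fault-free U1=1, U2=0, U3=1, U4=1, U5=1, U6=1, U7=0, U8=1, U9=0, U10=1 → 1; observed 0. Eliminates U4 stuck-at-0, U4 inverted output, U5 stuck-at-1, U5 inverted output, U6 stuck-at-1, U7 stuck-at-0, U8 stuck-at-1, U9 stuck-at-0, U10 stuck-at-1.
Test 3 (P=1, Q=0, R=1, S=0, T=0): fault-free U1=1, U2=1, U3=1, U4=1, U5=1, U6=1, U7=0, U8=1, U9=0, U10=1 → 1; observed 1. Eliminates U1 stuck-at-0, U1 inverted output, U7 inverted output, U8 inverted output, U9 inverted output, U10 inverted output.
Only U6 inverted output is consistent with every test.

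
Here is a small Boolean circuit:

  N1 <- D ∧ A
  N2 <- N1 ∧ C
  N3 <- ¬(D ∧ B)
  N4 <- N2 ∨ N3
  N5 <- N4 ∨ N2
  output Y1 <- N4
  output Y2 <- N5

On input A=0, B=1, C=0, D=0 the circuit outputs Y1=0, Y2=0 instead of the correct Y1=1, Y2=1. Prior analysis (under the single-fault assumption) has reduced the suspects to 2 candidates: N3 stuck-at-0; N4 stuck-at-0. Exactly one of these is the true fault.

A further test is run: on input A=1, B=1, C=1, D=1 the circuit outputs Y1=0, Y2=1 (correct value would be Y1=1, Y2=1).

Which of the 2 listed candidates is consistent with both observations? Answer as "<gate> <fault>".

Evaluate each candidate on input A=1, B=1, C=1, D=1:
  N3 stuck-at-0: N1=1, N2=1, N3=0 [stuck-at-0], N4=1, N5=1 → Y1=1, Y2=1 — eliminated
  N4 stuck-at-0: N1=1, N2=1, N3=0, N4=0 [stuck-at-0], N5=1 → Y1=0, Y2=1 — matches
Only N4 stuck-at-0 reproduces the observed Y1=0, Y2=1.

N4 stuck-at-0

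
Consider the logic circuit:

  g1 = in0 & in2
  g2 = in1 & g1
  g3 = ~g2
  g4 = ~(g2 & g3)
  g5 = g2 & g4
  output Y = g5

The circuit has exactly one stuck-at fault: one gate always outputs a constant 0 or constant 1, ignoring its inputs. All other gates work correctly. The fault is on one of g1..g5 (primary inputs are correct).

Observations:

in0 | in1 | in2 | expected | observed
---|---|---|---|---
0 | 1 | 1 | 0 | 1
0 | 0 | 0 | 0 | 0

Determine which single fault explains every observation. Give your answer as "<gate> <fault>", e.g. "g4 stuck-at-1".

g1 stuck-at-1

Fault-free values for test 1 (in0=0, in1=1, in2=1): g1=0, g2=0, g3=1, g4=1, g5=0, giving Y=0. Observed 1.
Test 1: faults giving observed 1 are {g1 stuck-at-1, g2 stuck-at-1, g5 stuck-at-1}.
Test 2 (in0=0, in1=0, in2=0): fault-free g1=0, g2=0, g3=1, g4=1, g5=0 → 0; observed 0. Eliminates g2 stuck-at-1, g5 stuck-at-1.
Only g1 stuck-at-1 is consistent with every test.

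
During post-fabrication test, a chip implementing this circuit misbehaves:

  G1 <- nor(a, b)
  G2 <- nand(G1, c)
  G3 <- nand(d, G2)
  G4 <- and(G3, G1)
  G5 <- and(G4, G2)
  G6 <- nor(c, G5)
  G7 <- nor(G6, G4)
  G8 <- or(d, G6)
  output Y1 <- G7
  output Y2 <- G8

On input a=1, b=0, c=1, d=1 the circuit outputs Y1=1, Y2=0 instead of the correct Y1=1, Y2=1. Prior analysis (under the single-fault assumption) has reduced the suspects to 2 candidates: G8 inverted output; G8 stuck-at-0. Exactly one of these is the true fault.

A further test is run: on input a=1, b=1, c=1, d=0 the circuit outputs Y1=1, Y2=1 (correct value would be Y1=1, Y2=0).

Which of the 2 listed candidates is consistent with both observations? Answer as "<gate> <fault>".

G8 inverted output

Evaluate each candidate on input a=1, b=1, c=1, d=0:
  G8 inverted output: G1=0, G2=1, G3=1, G4=0, G5=0, G6=0, G7=1, G8=1 [inverted output] → Y1=1, Y2=1 — matches
  G8 stuck-at-0: G1=0, G2=1, G3=1, G4=0, G5=0, G6=0, G7=1, G8=0 [stuck-at-0] → Y1=1, Y2=0 — eliminated
Only G8 inverted output reproduces the observed Y1=1, Y2=1.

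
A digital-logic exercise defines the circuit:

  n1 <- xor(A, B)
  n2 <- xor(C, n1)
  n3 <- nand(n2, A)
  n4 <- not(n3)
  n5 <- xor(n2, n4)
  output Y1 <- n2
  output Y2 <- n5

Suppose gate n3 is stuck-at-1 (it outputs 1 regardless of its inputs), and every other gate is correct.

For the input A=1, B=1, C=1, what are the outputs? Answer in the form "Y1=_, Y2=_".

Propagate with n3 forced: n1=0, n2=1, n3=1 [stuck-at-1], n4=0, n5=1.
So the outputs are Y1=1, Y2=1. (Without the fault they would be Y1=1, Y2=0.)

Y1=1, Y2=1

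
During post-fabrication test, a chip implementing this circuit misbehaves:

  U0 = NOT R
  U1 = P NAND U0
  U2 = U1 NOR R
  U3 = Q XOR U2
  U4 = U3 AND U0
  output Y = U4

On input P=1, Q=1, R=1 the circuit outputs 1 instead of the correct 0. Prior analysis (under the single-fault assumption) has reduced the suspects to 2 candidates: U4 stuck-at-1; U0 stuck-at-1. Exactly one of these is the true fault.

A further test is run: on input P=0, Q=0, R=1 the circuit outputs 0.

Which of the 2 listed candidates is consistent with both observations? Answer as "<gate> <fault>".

U0 stuck-at-1

Evaluate each candidate on input P=0, Q=0, R=1:
  U4 stuck-at-1: U0=0, U1=1, U2=0, U3=0, U4=1 [stuck-at-1] → 1 — eliminated
  U0 stuck-at-1: U0=1 [stuck-at-1], U1=1, U2=0, U3=0, U4=0 → 0 — matches
Only U0 stuck-at-1 reproduces the observed 0.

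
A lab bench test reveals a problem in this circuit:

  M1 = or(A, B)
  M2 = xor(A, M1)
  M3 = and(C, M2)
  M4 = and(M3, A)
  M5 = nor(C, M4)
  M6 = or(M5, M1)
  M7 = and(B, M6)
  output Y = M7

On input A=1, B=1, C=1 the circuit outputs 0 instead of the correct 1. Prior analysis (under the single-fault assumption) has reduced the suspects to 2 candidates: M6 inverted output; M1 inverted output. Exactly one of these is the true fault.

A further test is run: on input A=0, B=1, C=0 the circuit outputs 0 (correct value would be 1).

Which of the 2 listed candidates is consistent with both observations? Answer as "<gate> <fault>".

M6 inverted output

Evaluate each candidate on input A=0, B=1, C=0:
  M6 inverted output: M1=1, M2=1, M3=0, M4=0, M5=1, M6=0 [inverted output], M7=0 → 0 — matches
  M1 inverted output: M1=0 [inverted output], M2=0, M3=0, M4=0, M5=1, M6=1, M7=1 → 1 — eliminated
Only M6 inverted output reproduces the observed 0.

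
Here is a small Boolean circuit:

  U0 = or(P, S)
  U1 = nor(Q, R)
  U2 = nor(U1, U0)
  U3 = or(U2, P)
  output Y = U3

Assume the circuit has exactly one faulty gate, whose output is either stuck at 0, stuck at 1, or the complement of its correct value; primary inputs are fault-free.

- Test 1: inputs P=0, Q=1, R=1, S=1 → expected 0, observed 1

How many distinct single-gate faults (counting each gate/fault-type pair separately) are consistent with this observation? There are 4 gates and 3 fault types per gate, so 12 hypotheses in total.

6

Fault-free: U0=1, U1=0, U2=0, U3=0 → 0. Observed 1.
  U0 stuck-at-0: output 1 ✓
  U0 stuck-at-1: output 0 ✗
  U0 inverted output: output 1 ✓
  U1 stuck-at-0: output 0 ✗
  U1 stuck-at-1: output 0 ✗
  U1 inverted output: output 0 ✗
  U2 stuck-at-0: output 0 ✗
  U2 stuck-at-1: output 1 ✓
  U2 inverted output: output 1 ✓
  U3 stuck-at-0: output 0 ✗
  U3 stuck-at-1: output 1 ✓
  U3 inverted output: output 1 ✓
Consistent faults: {U0 stuck-at-0, U0 inverted output, U2 stuck-at-1, U2 inverted output, U3 stuck-at-1, U3 inverted output} — 6 in all.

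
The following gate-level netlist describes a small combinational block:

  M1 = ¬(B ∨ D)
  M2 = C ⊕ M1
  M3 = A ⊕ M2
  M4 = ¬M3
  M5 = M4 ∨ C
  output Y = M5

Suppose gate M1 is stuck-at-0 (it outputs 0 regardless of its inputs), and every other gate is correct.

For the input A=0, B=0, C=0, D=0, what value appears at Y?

Propagate with M1 forced: M1=0 [stuck-at-0], M2=0, M3=0, M4=1, M5=1.
So Y = 1. (Without the fault it would be 0.)

1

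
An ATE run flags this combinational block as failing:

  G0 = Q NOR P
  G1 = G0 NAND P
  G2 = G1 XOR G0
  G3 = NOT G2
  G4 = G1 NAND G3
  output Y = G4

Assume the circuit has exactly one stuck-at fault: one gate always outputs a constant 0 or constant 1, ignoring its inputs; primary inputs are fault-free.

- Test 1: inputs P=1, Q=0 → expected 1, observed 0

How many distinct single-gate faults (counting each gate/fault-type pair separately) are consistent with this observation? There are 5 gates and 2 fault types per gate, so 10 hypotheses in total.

Fault-free: G0=0, G1=1, G2=1, G3=0, G4=1 → 1. Observed 0.
  G0 stuck-at-0: output 1 ✗
  G0 stuck-at-1: output 1 ✗
  G1 stuck-at-0: output 1 ✗
  G1 stuck-at-1: output 1 ✗
  G2 stuck-at-0: output 0 ✓
  G2 stuck-at-1: output 1 ✗
  G3 stuck-at-0: output 1 ✗
  G3 stuck-at-1: output 0 ✓
  G4 stuck-at-0: output 0 ✓
  G4 stuck-at-1: output 1 ✗
Consistent faults: {G2 stuck-at-0, G3 stuck-at-1, G4 stuck-at-0} — 3 in all.

3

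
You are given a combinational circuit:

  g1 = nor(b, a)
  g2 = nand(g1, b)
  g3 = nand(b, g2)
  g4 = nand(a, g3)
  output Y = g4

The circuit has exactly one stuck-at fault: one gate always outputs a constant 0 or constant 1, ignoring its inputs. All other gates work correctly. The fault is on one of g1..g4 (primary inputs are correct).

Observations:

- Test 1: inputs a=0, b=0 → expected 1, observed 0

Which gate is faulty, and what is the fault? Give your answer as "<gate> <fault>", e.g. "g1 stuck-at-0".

g4 stuck-at-0

Fault-free values for test 1 (a=0, b=0): g1=1, g2=1, g3=1, g4=1, giving Y=1. Observed 0.
Test 1: faults giving observed 0 are {g4 stuck-at-0}.
Only g4 stuck-at-0 is consistent with every test.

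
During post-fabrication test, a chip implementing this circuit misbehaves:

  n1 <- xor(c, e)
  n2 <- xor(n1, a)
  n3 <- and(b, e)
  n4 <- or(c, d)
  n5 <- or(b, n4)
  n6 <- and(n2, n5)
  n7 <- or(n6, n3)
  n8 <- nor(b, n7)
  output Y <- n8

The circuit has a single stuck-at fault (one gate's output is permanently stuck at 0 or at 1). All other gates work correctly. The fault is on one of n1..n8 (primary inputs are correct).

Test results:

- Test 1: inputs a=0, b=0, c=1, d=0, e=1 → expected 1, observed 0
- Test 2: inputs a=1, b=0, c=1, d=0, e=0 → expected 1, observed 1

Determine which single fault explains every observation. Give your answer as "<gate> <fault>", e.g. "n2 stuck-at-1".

n1 stuck-at-1

Fault-free values for test 1 (a=0, b=0, c=1, d=0, e=1): n1=0, n2=0, n3=0, n4=1, n5=1, n6=0, n7=0, n8=1, giving Y=1. Observed 0.
Test 1: faults giving observed 0 are {n1 stuck-at-1, n2 stuck-at-1, n3 stuck-at-1, n6 stuck-at-1, n7 stuck-at-1, n8 stuck-at-0}.
Test 2 (a=1, b=0, c=1, d=0, e=0): fault-free n1=1, n2=0, n3=0, n4=1, n5=1, n6=0, n7=0, n8=1 → 1; observed 1. Eliminates n2 stuck-at-1, n3 stuck-at-1, n6 stuck-at-1, n7 stuck-at-1, n8 stuck-at-0.
Only n1 stuck-at-1 is consistent with every test.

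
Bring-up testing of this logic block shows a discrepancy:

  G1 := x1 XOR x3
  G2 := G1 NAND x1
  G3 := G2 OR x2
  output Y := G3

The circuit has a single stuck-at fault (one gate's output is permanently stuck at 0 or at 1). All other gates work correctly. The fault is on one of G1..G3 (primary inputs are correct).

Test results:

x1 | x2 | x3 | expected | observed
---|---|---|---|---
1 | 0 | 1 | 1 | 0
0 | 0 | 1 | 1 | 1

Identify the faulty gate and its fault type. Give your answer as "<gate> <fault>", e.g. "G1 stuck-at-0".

Fault-free values for test 1 (x1=1, x2=0, x3=1): G1=0, G2=1, G3=1, giving Y=1. Observed 0.
Test 1: faults giving observed 0 are {G1 stuck-at-1, G2 stuck-at-0, G3 stuck-at-0}.
Test 2 (x1=0, x2=0, x3=1): fault-free G1=1, G2=1, G3=1 → 1; observed 1. Eliminates G2 stuck-at-0, G3 stuck-at-0.
Only G1 stuck-at-1 is consistent with every test.

G1 stuck-at-1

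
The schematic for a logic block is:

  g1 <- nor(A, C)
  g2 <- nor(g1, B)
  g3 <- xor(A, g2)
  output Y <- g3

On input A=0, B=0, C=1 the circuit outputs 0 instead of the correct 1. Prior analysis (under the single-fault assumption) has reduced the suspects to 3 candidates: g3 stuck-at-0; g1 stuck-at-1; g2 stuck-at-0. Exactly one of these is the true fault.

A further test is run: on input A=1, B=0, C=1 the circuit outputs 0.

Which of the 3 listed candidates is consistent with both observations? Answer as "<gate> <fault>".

g3 stuck-at-0

Evaluate each candidate on input A=1, B=0, C=1:
  g3 stuck-at-0: g1=0, g2=1, g3=0 [stuck-at-0] → 0 — matches
  g1 stuck-at-1: g1=1 [stuck-at-1], g2=0, g3=1 → 1 — eliminated
  g2 stuck-at-0: g1=0, g2=0 [stuck-at-0], g3=1 → 1 — eliminated
Only g3 stuck-at-0 reproduces the observed 0.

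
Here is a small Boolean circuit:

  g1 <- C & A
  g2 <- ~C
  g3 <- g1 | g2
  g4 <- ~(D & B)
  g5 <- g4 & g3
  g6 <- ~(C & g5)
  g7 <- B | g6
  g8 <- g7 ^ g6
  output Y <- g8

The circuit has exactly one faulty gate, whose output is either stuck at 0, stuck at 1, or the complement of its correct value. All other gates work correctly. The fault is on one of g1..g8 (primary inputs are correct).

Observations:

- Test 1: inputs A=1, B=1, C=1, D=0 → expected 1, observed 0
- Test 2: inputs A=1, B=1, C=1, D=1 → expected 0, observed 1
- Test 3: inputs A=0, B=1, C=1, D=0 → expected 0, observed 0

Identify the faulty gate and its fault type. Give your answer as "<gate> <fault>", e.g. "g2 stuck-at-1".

g4 inverted output

Fault-free values for test 1 (A=1, B=1, C=1, D=0): g1=1, g2=0, g3=1, g4=1, g5=1, g6=0, g7=1, g8=1, giving Y=1. Observed 0.
Test 1: faults giving observed 0 are {g1 stuck-at-0, g1 inverted output, g3 stuck-at-0, g3 inverted output, g4 stuck-at-0, g4 inverted output, g5 stuck-at-0, g5 inverted output, g6 stuck-at-1, g6 inverted output, g7 stuck-at-0, g7 inverted output, g8 stuck-at-0, g8 inverted output}.
Test 2 (A=1, B=1, C=1, D=1): fault-free g1=1, g2=0, g3=1, g4=0, g5=0, g6=1, g7=1, g8=0 → 0; observed 1. Eliminates g1 stuck-at-0, g1 inverted output, g3 stuck-at-0, g3 inverted output, g4 stuck-at-0, g5 stuck-at-0, g6 stuck-at-1, g8 stuck-at-0.
Test 3 (A=0, B=1, C=1, D=0): fault-free g1=0, g2=0, g3=0, g4=1, g5=0, g6=1, g7=1, g8=0 → 0; observed 0. Eliminates g5 inverted output, g6 inverted output, g7 stuck-at-0, g7 inverted output, g8 inverted output.
Only g4 inverted output is consistent with every test.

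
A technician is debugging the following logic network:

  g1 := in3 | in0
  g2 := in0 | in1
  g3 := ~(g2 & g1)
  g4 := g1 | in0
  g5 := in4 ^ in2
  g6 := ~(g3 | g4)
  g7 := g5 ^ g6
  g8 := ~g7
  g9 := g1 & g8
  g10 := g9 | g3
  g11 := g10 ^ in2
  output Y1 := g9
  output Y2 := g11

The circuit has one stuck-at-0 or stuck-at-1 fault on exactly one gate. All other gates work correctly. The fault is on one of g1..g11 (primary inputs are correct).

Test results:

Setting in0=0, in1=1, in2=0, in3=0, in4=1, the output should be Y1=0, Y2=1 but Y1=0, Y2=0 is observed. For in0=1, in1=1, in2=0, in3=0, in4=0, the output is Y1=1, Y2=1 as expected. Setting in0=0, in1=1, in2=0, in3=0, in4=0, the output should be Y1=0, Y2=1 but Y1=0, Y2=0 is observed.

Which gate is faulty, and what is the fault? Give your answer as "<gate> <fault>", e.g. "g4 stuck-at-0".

Fault-free values for test 1 (in0=0, in1=1, in2=0, in3=0, in4=1): g1=0, g2=1, g3=1, g4=0, g5=1, g6=0, g7=1, g8=0, g9=0, g10=1, g11=1, giving Y1=0, Y2=1. Observed Y1=0, Y2=0.
Test 1: faults giving observed Y1=0, Y2=0 are {g1 stuck-at-1, g3 stuck-at-0, g10 stuck-at-0, g11 stuck-at-0}.
Test 2 (in0=1, in1=1, in2=0, in3=0, in4=0): fault-free g1=1, g2=1, g3=0, g4=1, g5=0, g6=0, g7=0, g8=1, g9=1, g10=1, g11=1 → Y1=1, Y2=1; observed Y1=1, Y2=1. Eliminates g10 stuck-at-0, g11 stuck-at-0.
Test 3 (in0=0, in1=1, in2=0, in3=0, in4=0): fault-free g1=0, g2=1, g3=1, g4=0, g5=0, g6=0, g7=0, g8=1, g9=0, g10=1, g11=1 → Y1=0, Y2=1; observed Y1=0, Y2=0. Eliminates g1 stuck-at-1.
Only g3 stuck-at-0 is consistent with every test.

g3 stuck-at-0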